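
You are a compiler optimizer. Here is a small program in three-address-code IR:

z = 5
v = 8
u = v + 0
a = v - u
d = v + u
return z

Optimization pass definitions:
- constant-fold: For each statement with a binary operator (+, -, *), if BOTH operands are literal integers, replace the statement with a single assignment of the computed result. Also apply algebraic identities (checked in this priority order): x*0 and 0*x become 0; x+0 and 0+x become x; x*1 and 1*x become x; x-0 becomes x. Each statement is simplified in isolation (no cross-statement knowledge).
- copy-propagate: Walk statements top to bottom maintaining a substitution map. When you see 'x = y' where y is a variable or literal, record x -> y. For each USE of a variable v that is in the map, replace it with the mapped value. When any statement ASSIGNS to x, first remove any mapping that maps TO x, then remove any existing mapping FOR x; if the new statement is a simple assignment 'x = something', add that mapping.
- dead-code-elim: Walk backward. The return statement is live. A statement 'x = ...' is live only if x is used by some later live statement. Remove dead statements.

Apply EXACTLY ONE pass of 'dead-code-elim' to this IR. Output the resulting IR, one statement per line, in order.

Answer: z = 5
return z

Derivation:
Applying dead-code-elim statement-by-statement:
  [6] return z  -> KEEP (return); live=['z']
  [5] d = v + u  -> DEAD (d not live)
  [4] a = v - u  -> DEAD (a not live)
  [3] u = v + 0  -> DEAD (u not live)
  [2] v = 8  -> DEAD (v not live)
  [1] z = 5  -> KEEP; live=[]
Result (2 stmts):
  z = 5
  return z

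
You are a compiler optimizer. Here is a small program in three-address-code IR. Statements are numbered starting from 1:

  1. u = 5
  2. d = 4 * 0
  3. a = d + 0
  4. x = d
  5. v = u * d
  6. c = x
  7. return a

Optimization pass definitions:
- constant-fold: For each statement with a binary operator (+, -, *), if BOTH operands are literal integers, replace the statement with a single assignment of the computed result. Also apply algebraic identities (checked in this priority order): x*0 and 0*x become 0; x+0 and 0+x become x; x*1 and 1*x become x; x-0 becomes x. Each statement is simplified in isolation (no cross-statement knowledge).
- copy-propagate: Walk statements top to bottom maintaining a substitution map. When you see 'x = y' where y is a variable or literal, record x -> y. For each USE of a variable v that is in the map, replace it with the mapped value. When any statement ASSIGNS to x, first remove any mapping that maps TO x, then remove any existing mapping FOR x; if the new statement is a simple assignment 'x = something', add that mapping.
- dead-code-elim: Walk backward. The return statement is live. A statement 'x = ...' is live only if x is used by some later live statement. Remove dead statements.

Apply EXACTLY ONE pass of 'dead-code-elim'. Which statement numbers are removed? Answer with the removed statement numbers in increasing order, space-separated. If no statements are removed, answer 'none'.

Backward liveness scan:
Stmt 1 'u = 5': DEAD (u not in live set [])
Stmt 2 'd = 4 * 0': KEEP (d is live); live-in = []
Stmt 3 'a = d + 0': KEEP (a is live); live-in = ['d']
Stmt 4 'x = d': DEAD (x not in live set ['a'])
Stmt 5 'v = u * d': DEAD (v not in live set ['a'])
Stmt 6 'c = x': DEAD (c not in live set ['a'])
Stmt 7 'return a': KEEP (return); live-in = ['a']
Removed statement numbers: [1, 4, 5, 6]
Surviving IR:
  d = 4 * 0
  a = d + 0
  return a

Answer: 1 4 5 6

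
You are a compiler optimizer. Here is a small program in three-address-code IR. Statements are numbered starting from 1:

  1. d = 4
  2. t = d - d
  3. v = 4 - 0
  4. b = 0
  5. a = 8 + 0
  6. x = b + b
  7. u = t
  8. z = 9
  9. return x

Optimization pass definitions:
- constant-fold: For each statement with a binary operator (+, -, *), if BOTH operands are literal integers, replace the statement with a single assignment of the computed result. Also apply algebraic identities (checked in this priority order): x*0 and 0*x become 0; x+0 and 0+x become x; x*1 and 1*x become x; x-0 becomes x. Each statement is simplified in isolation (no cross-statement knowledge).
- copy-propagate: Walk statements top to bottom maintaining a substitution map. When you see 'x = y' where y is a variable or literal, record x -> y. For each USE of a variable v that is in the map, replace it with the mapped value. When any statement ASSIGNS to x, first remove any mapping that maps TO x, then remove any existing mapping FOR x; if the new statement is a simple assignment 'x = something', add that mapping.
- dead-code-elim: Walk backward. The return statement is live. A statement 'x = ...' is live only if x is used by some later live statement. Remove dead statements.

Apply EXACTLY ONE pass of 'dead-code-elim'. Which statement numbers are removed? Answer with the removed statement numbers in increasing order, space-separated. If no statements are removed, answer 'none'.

Answer: 1 2 3 5 7 8

Derivation:
Backward liveness scan:
Stmt 1 'd = 4': DEAD (d not in live set [])
Stmt 2 't = d - d': DEAD (t not in live set [])
Stmt 3 'v = 4 - 0': DEAD (v not in live set [])
Stmt 4 'b = 0': KEEP (b is live); live-in = []
Stmt 5 'a = 8 + 0': DEAD (a not in live set ['b'])
Stmt 6 'x = b + b': KEEP (x is live); live-in = ['b']
Stmt 7 'u = t': DEAD (u not in live set ['x'])
Stmt 8 'z = 9': DEAD (z not in live set ['x'])
Stmt 9 'return x': KEEP (return); live-in = ['x']
Removed statement numbers: [1, 2, 3, 5, 7, 8]
Surviving IR:
  b = 0
  x = b + b
  return x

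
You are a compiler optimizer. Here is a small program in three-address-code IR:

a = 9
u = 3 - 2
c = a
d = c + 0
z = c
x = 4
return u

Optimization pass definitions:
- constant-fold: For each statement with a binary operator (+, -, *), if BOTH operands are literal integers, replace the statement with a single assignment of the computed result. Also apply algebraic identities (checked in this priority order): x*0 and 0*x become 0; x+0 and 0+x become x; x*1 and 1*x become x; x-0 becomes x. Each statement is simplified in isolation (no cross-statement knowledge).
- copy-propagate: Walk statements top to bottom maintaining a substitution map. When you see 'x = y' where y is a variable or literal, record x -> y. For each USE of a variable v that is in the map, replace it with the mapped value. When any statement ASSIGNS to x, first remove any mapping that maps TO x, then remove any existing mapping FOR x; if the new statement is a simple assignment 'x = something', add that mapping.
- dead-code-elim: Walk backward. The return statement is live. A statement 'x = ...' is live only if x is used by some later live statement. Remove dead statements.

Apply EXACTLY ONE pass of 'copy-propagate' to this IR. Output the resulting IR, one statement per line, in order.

Applying copy-propagate statement-by-statement:
  [1] a = 9  (unchanged)
  [2] u = 3 - 2  (unchanged)
  [3] c = a  -> c = 9
  [4] d = c + 0  -> d = 9 + 0
  [5] z = c  -> z = 9
  [6] x = 4  (unchanged)
  [7] return u  (unchanged)
Result (7 stmts):
  a = 9
  u = 3 - 2
  c = 9
  d = 9 + 0
  z = 9
  x = 4
  return u

Answer: a = 9
u = 3 - 2
c = 9
d = 9 + 0
z = 9
x = 4
return u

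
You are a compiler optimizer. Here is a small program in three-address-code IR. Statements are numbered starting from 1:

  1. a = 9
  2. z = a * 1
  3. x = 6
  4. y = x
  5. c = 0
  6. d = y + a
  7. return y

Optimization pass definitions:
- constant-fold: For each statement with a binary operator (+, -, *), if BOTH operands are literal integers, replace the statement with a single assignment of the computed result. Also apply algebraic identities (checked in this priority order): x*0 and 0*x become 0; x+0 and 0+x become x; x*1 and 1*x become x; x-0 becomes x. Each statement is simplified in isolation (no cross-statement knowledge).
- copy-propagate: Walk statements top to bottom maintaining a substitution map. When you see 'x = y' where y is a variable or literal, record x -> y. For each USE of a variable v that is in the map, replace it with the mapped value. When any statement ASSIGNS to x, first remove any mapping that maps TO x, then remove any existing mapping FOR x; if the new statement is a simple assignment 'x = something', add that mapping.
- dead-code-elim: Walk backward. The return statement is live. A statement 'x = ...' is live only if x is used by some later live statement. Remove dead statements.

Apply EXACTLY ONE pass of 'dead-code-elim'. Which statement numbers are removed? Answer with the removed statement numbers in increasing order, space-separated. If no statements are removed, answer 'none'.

Answer: 1 2 5 6

Derivation:
Backward liveness scan:
Stmt 1 'a = 9': DEAD (a not in live set [])
Stmt 2 'z = a * 1': DEAD (z not in live set [])
Stmt 3 'x = 6': KEEP (x is live); live-in = []
Stmt 4 'y = x': KEEP (y is live); live-in = ['x']
Stmt 5 'c = 0': DEAD (c not in live set ['y'])
Stmt 6 'd = y + a': DEAD (d not in live set ['y'])
Stmt 7 'return y': KEEP (return); live-in = ['y']
Removed statement numbers: [1, 2, 5, 6]
Surviving IR:
  x = 6
  y = x
  return y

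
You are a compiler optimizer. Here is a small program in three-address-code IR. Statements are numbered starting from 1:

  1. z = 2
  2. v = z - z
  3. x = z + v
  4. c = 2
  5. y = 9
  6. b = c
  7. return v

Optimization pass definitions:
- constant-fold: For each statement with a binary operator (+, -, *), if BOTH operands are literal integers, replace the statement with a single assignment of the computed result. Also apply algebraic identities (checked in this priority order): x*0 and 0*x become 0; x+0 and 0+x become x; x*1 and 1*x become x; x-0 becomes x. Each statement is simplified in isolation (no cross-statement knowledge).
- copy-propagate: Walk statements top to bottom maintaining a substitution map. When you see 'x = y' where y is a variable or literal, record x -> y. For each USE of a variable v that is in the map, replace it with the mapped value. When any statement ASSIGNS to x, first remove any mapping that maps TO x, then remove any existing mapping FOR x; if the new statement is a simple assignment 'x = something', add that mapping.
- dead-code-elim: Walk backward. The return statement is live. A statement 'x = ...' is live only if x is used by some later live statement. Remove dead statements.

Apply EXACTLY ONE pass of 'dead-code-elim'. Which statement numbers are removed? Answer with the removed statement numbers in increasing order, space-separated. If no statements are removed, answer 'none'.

Backward liveness scan:
Stmt 1 'z = 2': KEEP (z is live); live-in = []
Stmt 2 'v = z - z': KEEP (v is live); live-in = ['z']
Stmt 3 'x = z + v': DEAD (x not in live set ['v'])
Stmt 4 'c = 2': DEAD (c not in live set ['v'])
Stmt 5 'y = 9': DEAD (y not in live set ['v'])
Stmt 6 'b = c': DEAD (b not in live set ['v'])
Stmt 7 'return v': KEEP (return); live-in = ['v']
Removed statement numbers: [3, 4, 5, 6]
Surviving IR:
  z = 2
  v = z - z
  return v

Answer: 3 4 5 6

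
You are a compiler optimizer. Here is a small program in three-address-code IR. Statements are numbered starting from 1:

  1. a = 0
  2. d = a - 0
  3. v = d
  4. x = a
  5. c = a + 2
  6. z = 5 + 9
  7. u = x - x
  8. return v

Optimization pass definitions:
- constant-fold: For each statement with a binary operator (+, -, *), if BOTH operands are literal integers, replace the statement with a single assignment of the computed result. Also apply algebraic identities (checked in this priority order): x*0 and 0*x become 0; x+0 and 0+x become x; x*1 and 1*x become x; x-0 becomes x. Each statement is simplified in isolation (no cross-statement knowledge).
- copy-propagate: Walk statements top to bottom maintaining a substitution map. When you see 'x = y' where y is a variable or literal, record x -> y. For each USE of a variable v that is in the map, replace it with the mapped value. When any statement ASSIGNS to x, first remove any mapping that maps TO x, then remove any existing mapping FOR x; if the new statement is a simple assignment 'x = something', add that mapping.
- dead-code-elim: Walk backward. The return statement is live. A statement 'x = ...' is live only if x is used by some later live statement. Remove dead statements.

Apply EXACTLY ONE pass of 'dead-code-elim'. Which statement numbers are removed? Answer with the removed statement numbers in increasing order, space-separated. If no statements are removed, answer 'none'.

Backward liveness scan:
Stmt 1 'a = 0': KEEP (a is live); live-in = []
Stmt 2 'd = a - 0': KEEP (d is live); live-in = ['a']
Stmt 3 'v = d': KEEP (v is live); live-in = ['d']
Stmt 4 'x = a': DEAD (x not in live set ['v'])
Stmt 5 'c = a + 2': DEAD (c not in live set ['v'])
Stmt 6 'z = 5 + 9': DEAD (z not in live set ['v'])
Stmt 7 'u = x - x': DEAD (u not in live set ['v'])
Stmt 8 'return v': KEEP (return); live-in = ['v']
Removed statement numbers: [4, 5, 6, 7]
Surviving IR:
  a = 0
  d = a - 0
  v = d
  return v

Answer: 4 5 6 7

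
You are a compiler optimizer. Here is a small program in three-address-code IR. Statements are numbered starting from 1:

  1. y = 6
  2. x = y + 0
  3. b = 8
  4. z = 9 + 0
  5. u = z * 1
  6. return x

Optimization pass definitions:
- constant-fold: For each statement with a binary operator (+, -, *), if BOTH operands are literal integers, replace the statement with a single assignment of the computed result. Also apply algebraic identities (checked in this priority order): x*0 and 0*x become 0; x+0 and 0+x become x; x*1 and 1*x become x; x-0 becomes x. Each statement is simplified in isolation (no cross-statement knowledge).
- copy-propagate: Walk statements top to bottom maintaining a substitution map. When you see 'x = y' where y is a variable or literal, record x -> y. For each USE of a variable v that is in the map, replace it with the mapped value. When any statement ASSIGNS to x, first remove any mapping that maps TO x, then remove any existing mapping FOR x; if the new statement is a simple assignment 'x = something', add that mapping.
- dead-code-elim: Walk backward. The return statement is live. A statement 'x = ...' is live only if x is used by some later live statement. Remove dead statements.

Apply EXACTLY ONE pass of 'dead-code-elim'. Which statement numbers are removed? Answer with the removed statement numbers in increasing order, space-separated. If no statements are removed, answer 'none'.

Backward liveness scan:
Stmt 1 'y = 6': KEEP (y is live); live-in = []
Stmt 2 'x = y + 0': KEEP (x is live); live-in = ['y']
Stmt 3 'b = 8': DEAD (b not in live set ['x'])
Stmt 4 'z = 9 + 0': DEAD (z not in live set ['x'])
Stmt 5 'u = z * 1': DEAD (u not in live set ['x'])
Stmt 6 'return x': KEEP (return); live-in = ['x']
Removed statement numbers: [3, 4, 5]
Surviving IR:
  y = 6
  x = y + 0
  return x

Answer: 3 4 5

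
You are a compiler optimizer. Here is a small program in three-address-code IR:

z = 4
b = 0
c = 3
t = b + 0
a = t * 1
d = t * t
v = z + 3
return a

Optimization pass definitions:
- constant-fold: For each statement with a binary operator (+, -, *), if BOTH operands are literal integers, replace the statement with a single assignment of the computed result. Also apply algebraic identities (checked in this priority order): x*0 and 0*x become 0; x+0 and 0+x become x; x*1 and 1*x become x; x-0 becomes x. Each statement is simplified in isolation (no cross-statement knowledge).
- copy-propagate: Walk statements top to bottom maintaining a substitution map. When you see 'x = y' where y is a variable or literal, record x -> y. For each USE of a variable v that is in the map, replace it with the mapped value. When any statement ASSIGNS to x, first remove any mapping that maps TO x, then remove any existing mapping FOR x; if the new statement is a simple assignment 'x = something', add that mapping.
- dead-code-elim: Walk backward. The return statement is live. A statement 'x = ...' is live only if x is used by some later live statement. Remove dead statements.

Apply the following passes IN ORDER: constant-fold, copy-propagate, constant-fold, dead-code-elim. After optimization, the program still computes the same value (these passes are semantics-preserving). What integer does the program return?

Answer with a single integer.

Initial IR:
  z = 4
  b = 0
  c = 3
  t = b + 0
  a = t * 1
  d = t * t
  v = z + 3
  return a
After constant-fold (8 stmts):
  z = 4
  b = 0
  c = 3
  t = b
  a = t
  d = t * t
  v = z + 3
  return a
After copy-propagate (8 stmts):
  z = 4
  b = 0
  c = 3
  t = 0
  a = 0
  d = 0 * 0
  v = 4 + 3
  return 0
After constant-fold (8 stmts):
  z = 4
  b = 0
  c = 3
  t = 0
  a = 0
  d = 0
  v = 7
  return 0
After dead-code-elim (1 stmts):
  return 0
Evaluate:
  z = 4  =>  z = 4
  b = 0  =>  b = 0
  c = 3  =>  c = 3
  t = b + 0  =>  t = 0
  a = t * 1  =>  a = 0
  d = t * t  =>  d = 0
  v = z + 3  =>  v = 7
  return a = 0

Answer: 0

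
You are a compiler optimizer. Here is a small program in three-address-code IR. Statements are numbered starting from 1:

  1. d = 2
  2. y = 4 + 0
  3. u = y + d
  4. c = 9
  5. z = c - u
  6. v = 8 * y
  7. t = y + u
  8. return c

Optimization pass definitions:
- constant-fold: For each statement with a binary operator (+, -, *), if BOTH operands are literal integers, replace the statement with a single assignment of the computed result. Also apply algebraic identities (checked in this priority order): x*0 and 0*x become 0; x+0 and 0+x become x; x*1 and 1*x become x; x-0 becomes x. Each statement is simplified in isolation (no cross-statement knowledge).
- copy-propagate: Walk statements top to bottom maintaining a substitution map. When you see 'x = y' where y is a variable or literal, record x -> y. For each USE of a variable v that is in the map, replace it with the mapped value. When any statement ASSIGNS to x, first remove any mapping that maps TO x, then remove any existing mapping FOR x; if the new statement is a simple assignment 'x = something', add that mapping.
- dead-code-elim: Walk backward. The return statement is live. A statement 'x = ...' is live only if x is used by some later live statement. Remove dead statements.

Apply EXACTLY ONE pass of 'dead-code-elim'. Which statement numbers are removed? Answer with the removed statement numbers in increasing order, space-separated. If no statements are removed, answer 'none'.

Answer: 1 2 3 5 6 7

Derivation:
Backward liveness scan:
Stmt 1 'd = 2': DEAD (d not in live set [])
Stmt 2 'y = 4 + 0': DEAD (y not in live set [])
Stmt 3 'u = y + d': DEAD (u not in live set [])
Stmt 4 'c = 9': KEEP (c is live); live-in = []
Stmt 5 'z = c - u': DEAD (z not in live set ['c'])
Stmt 6 'v = 8 * y': DEAD (v not in live set ['c'])
Stmt 7 't = y + u': DEAD (t not in live set ['c'])
Stmt 8 'return c': KEEP (return); live-in = ['c']
Removed statement numbers: [1, 2, 3, 5, 6, 7]
Surviving IR:
  c = 9
  return c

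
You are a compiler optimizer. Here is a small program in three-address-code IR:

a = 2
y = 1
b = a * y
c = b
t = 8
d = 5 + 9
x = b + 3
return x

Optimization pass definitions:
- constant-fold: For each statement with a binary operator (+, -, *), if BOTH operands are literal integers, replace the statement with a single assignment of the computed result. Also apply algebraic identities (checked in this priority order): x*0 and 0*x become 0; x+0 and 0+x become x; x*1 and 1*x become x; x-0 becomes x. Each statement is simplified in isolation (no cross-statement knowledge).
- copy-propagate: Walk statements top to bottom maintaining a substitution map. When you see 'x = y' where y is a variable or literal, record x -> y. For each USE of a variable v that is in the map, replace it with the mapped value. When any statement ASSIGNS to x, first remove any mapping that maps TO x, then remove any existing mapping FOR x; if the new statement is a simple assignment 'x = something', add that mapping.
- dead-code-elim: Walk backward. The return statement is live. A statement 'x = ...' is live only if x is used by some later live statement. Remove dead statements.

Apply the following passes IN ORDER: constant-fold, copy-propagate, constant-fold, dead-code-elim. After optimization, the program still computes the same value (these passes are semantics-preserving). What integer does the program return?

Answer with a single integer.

Initial IR:
  a = 2
  y = 1
  b = a * y
  c = b
  t = 8
  d = 5 + 9
  x = b + 3
  return x
After constant-fold (8 stmts):
  a = 2
  y = 1
  b = a * y
  c = b
  t = 8
  d = 14
  x = b + 3
  return x
After copy-propagate (8 stmts):
  a = 2
  y = 1
  b = 2 * 1
  c = b
  t = 8
  d = 14
  x = b + 3
  return x
After constant-fold (8 stmts):
  a = 2
  y = 1
  b = 2
  c = b
  t = 8
  d = 14
  x = b + 3
  return x
After dead-code-elim (3 stmts):
  b = 2
  x = b + 3
  return x
Evaluate:
  a = 2  =>  a = 2
  y = 1  =>  y = 1
  b = a * y  =>  b = 2
  c = b  =>  c = 2
  t = 8  =>  t = 8
  d = 5 + 9  =>  d = 14
  x = b + 3  =>  x = 5
  return x = 5

Answer: 5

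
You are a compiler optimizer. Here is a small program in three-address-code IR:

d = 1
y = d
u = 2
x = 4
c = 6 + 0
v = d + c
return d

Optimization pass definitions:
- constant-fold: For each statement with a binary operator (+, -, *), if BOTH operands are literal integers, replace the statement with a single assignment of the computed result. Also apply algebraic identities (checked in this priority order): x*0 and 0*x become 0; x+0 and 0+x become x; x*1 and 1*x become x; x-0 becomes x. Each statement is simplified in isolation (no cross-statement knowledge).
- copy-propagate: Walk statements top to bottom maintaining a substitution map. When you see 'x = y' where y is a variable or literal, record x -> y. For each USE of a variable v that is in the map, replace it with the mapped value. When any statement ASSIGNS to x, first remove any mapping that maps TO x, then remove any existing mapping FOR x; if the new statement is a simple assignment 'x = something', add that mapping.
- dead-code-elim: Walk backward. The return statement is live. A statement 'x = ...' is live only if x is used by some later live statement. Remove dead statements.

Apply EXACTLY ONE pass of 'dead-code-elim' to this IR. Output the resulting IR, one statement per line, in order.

Applying dead-code-elim statement-by-statement:
  [7] return d  -> KEEP (return); live=['d']
  [6] v = d + c  -> DEAD (v not live)
  [5] c = 6 + 0  -> DEAD (c not live)
  [4] x = 4  -> DEAD (x not live)
  [3] u = 2  -> DEAD (u not live)
  [2] y = d  -> DEAD (y not live)
  [1] d = 1  -> KEEP; live=[]
Result (2 stmts):
  d = 1
  return d

Answer: d = 1
return d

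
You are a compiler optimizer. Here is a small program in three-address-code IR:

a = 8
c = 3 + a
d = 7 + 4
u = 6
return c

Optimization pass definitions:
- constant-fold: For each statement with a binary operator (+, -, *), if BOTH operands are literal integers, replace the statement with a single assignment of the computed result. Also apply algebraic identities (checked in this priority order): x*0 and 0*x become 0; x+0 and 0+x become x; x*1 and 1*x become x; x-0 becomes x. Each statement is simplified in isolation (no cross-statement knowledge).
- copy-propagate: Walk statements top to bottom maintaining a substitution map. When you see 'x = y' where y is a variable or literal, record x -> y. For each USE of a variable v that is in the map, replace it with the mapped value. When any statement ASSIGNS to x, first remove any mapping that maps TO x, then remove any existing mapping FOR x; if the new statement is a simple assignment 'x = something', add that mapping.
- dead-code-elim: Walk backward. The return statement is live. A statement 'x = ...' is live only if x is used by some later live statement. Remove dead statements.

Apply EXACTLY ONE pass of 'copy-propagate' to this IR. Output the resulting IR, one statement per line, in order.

Applying copy-propagate statement-by-statement:
  [1] a = 8  (unchanged)
  [2] c = 3 + a  -> c = 3 + 8
  [3] d = 7 + 4  (unchanged)
  [4] u = 6  (unchanged)
  [5] return c  (unchanged)
Result (5 stmts):
  a = 8
  c = 3 + 8
  d = 7 + 4
  u = 6
  return c

Answer: a = 8
c = 3 + 8
d = 7 + 4
u = 6
return c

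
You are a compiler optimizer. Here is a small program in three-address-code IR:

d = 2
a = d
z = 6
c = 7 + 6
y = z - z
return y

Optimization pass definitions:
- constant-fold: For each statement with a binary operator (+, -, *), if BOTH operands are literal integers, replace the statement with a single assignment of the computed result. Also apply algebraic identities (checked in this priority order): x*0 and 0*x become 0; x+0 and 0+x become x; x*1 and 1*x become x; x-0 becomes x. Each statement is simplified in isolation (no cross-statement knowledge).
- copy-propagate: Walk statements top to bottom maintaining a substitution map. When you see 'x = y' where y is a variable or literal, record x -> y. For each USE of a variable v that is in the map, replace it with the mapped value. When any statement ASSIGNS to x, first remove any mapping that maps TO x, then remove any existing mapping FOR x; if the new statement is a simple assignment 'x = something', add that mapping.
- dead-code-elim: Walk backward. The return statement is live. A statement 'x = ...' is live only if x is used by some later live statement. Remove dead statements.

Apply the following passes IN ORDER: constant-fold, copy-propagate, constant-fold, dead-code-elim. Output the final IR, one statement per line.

Answer: y = 0
return y

Derivation:
Initial IR:
  d = 2
  a = d
  z = 6
  c = 7 + 6
  y = z - z
  return y
After constant-fold (6 stmts):
  d = 2
  a = d
  z = 6
  c = 13
  y = z - z
  return y
After copy-propagate (6 stmts):
  d = 2
  a = 2
  z = 6
  c = 13
  y = 6 - 6
  return y
After constant-fold (6 stmts):
  d = 2
  a = 2
  z = 6
  c = 13
  y = 0
  return y
After dead-code-elim (2 stmts):
  y = 0
  return y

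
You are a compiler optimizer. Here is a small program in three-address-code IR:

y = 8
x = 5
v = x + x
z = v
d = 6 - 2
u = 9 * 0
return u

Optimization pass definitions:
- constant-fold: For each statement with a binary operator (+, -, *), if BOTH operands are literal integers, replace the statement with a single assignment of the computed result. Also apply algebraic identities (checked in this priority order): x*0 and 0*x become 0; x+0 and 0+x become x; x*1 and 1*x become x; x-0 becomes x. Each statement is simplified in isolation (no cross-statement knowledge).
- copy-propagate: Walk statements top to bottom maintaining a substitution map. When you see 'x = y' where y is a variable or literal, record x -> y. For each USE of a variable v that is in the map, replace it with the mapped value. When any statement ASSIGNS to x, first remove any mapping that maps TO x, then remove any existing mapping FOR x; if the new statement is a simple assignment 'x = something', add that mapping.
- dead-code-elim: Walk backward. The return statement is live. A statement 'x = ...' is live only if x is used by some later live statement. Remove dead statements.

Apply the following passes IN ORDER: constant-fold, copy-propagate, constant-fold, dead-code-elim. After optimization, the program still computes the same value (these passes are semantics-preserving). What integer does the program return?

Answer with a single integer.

Initial IR:
  y = 8
  x = 5
  v = x + x
  z = v
  d = 6 - 2
  u = 9 * 0
  return u
After constant-fold (7 stmts):
  y = 8
  x = 5
  v = x + x
  z = v
  d = 4
  u = 0
  return u
After copy-propagate (7 stmts):
  y = 8
  x = 5
  v = 5 + 5
  z = v
  d = 4
  u = 0
  return 0
After constant-fold (7 stmts):
  y = 8
  x = 5
  v = 10
  z = v
  d = 4
  u = 0
  return 0
After dead-code-elim (1 stmts):
  return 0
Evaluate:
  y = 8  =>  y = 8
  x = 5  =>  x = 5
  v = x + x  =>  v = 10
  z = v  =>  z = 10
  d = 6 - 2  =>  d = 4
  u = 9 * 0  =>  u = 0
  return u = 0

Answer: 0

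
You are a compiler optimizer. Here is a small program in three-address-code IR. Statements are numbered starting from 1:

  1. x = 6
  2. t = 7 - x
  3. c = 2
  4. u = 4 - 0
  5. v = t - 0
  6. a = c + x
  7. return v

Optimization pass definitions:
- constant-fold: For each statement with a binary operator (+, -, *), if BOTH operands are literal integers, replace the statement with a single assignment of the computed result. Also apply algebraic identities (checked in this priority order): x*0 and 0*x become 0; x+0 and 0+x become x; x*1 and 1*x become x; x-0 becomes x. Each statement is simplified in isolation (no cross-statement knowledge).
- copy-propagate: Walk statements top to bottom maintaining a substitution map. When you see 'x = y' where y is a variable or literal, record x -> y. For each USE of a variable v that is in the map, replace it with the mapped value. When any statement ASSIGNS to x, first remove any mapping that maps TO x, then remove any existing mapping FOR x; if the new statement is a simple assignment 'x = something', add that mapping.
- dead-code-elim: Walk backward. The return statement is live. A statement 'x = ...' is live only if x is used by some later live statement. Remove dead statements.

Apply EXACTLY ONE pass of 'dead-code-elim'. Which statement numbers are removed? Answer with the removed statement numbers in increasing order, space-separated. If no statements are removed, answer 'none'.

Answer: 3 4 6

Derivation:
Backward liveness scan:
Stmt 1 'x = 6': KEEP (x is live); live-in = []
Stmt 2 't = 7 - x': KEEP (t is live); live-in = ['x']
Stmt 3 'c = 2': DEAD (c not in live set ['t'])
Stmt 4 'u = 4 - 0': DEAD (u not in live set ['t'])
Stmt 5 'v = t - 0': KEEP (v is live); live-in = ['t']
Stmt 6 'a = c + x': DEAD (a not in live set ['v'])
Stmt 7 'return v': KEEP (return); live-in = ['v']
Removed statement numbers: [3, 4, 6]
Surviving IR:
  x = 6
  t = 7 - x
  v = t - 0
  return v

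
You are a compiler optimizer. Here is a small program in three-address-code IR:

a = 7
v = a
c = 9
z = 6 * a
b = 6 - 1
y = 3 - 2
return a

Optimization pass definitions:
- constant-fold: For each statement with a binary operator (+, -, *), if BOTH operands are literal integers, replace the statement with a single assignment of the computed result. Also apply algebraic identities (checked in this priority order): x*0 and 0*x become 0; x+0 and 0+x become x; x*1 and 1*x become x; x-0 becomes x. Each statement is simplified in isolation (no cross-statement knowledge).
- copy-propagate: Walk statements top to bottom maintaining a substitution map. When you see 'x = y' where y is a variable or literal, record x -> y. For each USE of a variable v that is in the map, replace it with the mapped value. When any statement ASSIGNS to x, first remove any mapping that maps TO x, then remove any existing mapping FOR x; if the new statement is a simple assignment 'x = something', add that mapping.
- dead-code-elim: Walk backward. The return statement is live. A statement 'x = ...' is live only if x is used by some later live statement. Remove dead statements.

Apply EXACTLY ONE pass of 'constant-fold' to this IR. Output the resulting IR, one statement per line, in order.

Applying constant-fold statement-by-statement:
  [1] a = 7  (unchanged)
  [2] v = a  (unchanged)
  [3] c = 9  (unchanged)
  [4] z = 6 * a  (unchanged)
  [5] b = 6 - 1  -> b = 5
  [6] y = 3 - 2  -> y = 1
  [7] return a  (unchanged)
Result (7 stmts):
  a = 7
  v = a
  c = 9
  z = 6 * a
  b = 5
  y = 1
  return a

Answer: a = 7
v = a
c = 9
z = 6 * a
b = 5
y = 1
return a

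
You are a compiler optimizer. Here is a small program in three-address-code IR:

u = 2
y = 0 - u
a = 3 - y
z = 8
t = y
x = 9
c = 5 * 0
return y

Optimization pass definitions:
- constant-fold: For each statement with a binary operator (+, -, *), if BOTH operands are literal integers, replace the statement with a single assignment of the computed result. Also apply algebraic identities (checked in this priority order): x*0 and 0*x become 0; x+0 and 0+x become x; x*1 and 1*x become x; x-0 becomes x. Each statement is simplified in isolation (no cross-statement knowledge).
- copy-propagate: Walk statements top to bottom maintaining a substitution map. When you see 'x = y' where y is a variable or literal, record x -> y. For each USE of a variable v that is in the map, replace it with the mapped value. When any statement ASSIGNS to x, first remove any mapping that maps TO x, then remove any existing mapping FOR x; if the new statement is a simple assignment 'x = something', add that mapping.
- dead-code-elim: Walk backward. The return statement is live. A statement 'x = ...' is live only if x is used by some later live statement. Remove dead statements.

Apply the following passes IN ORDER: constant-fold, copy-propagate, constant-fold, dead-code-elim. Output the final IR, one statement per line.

Initial IR:
  u = 2
  y = 0 - u
  a = 3 - y
  z = 8
  t = y
  x = 9
  c = 5 * 0
  return y
After constant-fold (8 stmts):
  u = 2
  y = 0 - u
  a = 3 - y
  z = 8
  t = y
  x = 9
  c = 0
  return y
After copy-propagate (8 stmts):
  u = 2
  y = 0 - 2
  a = 3 - y
  z = 8
  t = y
  x = 9
  c = 0
  return y
After constant-fold (8 stmts):
  u = 2
  y = -2
  a = 3 - y
  z = 8
  t = y
  x = 9
  c = 0
  return y
After dead-code-elim (2 stmts):
  y = -2
  return y

Answer: y = -2
return y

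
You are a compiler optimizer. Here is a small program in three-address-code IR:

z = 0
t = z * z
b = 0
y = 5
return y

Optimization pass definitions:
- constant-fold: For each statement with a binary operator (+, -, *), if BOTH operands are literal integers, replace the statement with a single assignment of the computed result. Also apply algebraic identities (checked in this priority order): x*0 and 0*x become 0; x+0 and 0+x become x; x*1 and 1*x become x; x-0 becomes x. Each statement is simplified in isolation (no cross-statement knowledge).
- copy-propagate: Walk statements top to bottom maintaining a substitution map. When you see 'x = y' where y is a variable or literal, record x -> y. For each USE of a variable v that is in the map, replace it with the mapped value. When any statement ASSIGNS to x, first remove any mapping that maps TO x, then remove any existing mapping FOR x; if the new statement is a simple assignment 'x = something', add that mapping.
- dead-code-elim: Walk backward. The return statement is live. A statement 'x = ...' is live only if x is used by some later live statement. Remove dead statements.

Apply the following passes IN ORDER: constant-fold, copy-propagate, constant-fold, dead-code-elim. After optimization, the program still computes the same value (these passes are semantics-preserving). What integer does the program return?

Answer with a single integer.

Initial IR:
  z = 0
  t = z * z
  b = 0
  y = 5
  return y
After constant-fold (5 stmts):
  z = 0
  t = z * z
  b = 0
  y = 5
  return y
After copy-propagate (5 stmts):
  z = 0
  t = 0 * 0
  b = 0
  y = 5
  return 5
After constant-fold (5 stmts):
  z = 0
  t = 0
  b = 0
  y = 5
  return 5
After dead-code-elim (1 stmts):
  return 5
Evaluate:
  z = 0  =>  z = 0
  t = z * z  =>  t = 0
  b = 0  =>  b = 0
  y = 5  =>  y = 5
  return y = 5

Answer: 5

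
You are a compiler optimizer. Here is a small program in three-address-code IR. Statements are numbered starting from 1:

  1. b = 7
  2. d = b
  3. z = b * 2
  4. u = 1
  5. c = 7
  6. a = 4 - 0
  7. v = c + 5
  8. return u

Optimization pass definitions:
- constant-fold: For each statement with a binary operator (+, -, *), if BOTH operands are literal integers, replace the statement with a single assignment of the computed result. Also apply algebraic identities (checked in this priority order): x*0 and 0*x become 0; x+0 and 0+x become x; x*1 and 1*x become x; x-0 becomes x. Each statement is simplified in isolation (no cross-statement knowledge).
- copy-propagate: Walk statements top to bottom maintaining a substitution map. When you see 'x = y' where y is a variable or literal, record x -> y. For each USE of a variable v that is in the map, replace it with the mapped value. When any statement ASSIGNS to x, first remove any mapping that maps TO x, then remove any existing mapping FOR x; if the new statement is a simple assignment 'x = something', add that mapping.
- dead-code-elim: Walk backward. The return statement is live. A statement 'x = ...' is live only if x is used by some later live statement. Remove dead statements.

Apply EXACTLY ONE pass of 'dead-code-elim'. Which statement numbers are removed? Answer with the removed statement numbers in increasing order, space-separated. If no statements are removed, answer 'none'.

Answer: 1 2 3 5 6 7

Derivation:
Backward liveness scan:
Stmt 1 'b = 7': DEAD (b not in live set [])
Stmt 2 'd = b': DEAD (d not in live set [])
Stmt 3 'z = b * 2': DEAD (z not in live set [])
Stmt 4 'u = 1': KEEP (u is live); live-in = []
Stmt 5 'c = 7': DEAD (c not in live set ['u'])
Stmt 6 'a = 4 - 0': DEAD (a not in live set ['u'])
Stmt 7 'v = c + 5': DEAD (v not in live set ['u'])
Stmt 8 'return u': KEEP (return); live-in = ['u']
Removed statement numbers: [1, 2, 3, 5, 6, 7]
Surviving IR:
  u = 1
  return u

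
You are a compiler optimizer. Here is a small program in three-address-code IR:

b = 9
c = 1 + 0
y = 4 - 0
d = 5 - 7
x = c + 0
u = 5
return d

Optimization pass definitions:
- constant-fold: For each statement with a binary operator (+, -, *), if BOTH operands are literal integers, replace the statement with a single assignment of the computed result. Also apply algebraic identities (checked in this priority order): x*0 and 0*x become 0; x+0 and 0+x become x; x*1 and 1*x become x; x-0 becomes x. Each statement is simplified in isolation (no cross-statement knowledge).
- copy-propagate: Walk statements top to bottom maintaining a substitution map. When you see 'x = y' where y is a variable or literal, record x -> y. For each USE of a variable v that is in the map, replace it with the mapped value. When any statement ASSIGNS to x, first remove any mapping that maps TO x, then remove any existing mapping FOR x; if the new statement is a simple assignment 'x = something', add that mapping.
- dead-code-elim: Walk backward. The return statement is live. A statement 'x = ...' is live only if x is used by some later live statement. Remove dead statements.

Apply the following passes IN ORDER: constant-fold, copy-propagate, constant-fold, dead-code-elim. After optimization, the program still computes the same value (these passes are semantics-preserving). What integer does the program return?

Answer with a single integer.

Initial IR:
  b = 9
  c = 1 + 0
  y = 4 - 0
  d = 5 - 7
  x = c + 0
  u = 5
  return d
After constant-fold (7 stmts):
  b = 9
  c = 1
  y = 4
  d = -2
  x = c
  u = 5
  return d
After copy-propagate (7 stmts):
  b = 9
  c = 1
  y = 4
  d = -2
  x = 1
  u = 5
  return -2
After constant-fold (7 stmts):
  b = 9
  c = 1
  y = 4
  d = -2
  x = 1
  u = 5
  return -2
After dead-code-elim (1 stmts):
  return -2
Evaluate:
  b = 9  =>  b = 9
  c = 1 + 0  =>  c = 1
  y = 4 - 0  =>  y = 4
  d = 5 - 7  =>  d = -2
  x = c + 0  =>  x = 1
  u = 5  =>  u = 5
  return d = -2

Answer: -2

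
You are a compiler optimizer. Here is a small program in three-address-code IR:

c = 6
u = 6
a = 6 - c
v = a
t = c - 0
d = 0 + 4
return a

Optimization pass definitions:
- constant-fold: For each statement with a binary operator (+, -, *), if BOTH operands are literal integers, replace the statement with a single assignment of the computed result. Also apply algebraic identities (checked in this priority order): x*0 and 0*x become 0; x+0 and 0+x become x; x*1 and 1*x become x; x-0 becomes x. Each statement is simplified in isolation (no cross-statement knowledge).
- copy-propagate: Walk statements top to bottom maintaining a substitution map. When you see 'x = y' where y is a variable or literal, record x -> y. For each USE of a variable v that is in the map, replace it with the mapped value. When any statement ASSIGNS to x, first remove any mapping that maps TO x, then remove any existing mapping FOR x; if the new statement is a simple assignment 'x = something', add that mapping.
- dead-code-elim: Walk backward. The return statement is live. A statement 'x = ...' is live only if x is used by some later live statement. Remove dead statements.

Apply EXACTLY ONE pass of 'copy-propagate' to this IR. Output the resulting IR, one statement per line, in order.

Answer: c = 6
u = 6
a = 6 - 6
v = a
t = 6 - 0
d = 0 + 4
return a

Derivation:
Applying copy-propagate statement-by-statement:
  [1] c = 6  (unchanged)
  [2] u = 6  (unchanged)
  [3] a = 6 - c  -> a = 6 - 6
  [4] v = a  (unchanged)
  [5] t = c - 0  -> t = 6 - 0
  [6] d = 0 + 4  (unchanged)
  [7] return a  (unchanged)
Result (7 stmts):
  c = 6
  u = 6
  a = 6 - 6
  v = a
  t = 6 - 0
  d = 0 + 4
  return a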